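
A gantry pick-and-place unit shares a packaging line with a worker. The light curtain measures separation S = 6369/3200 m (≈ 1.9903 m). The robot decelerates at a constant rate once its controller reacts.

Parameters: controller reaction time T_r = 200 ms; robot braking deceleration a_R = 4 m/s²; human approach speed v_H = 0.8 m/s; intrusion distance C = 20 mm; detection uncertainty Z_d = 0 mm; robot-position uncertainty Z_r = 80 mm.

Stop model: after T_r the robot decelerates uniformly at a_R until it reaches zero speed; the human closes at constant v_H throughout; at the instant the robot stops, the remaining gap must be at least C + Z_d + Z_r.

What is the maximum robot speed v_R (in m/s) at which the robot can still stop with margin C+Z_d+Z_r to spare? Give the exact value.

v_R_max = 49/20 m/s = 2.4500 m/s

collect terms ⇒ (1/8)·v_R² + (2/5)·v_R + (-5537/3200) = 0
  disc = (2/5)² − 4·(1/8)·(-5537/3200) = 6561/6400 ; √disc = 81/80
  v_R = (−(2/5) + 81/80) / (2·(1/8)) = 49/20 m/s
check:
T_s = v_R/a_R = (49/20)/4 = 0.6125 s
reaction-phase robot travel = 2.4500·0.2000 = 0.4900 m
robot covers 2.4500·0.6125 − ½·4.0000·0.6125² = 0.7503 m while stopping
human over T_r+T_s: 0.8000·(0.2000+0.6125) = 0.6500 m
margins: 0.0200+0.0000+0.0800 = 0.1000 m
sum ≈ 0.4900+0.7503+0.6500+0.1000 ≈ 1.9903 m = S ✓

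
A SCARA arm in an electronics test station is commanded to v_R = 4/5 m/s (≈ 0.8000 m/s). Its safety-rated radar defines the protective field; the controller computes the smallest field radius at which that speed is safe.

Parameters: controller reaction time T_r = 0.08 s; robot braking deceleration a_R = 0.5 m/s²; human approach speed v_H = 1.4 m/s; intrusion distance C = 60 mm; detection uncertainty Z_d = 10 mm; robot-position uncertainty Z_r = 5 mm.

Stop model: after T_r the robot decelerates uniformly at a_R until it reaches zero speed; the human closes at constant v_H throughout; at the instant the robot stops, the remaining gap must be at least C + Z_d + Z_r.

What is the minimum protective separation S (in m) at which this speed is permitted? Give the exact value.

S_min = 3131/1000 m = 3.1310 m

braking lasts T_s = (4/5)/(1/2) = 1.6000 s
robot in T_r: 0.8000·0.0800 = 0.0640 m
braking distance = 0.8000²/(2·0.5000) = 0.6400 m
human closes 1.4000·1.6800 = 2.3520 m
margins: 0.0600+0.0100+0.0050 = 0.0750 m
S_min ≈ 0.0640+0.6400+2.3520+0.0750  ⇒  S_min = 3131/1000 m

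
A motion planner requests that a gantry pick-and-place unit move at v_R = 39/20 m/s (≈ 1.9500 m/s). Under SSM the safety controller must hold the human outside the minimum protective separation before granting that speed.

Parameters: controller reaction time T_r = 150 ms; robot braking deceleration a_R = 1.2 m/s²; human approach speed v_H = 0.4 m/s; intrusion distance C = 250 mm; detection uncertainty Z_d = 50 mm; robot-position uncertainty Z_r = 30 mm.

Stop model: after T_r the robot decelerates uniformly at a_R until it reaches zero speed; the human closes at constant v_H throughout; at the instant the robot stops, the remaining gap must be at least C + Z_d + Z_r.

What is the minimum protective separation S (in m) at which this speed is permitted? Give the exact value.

S_min = 4667/1600 m = 2.9169 m

stop time T_s = (39/20)/(6/5) = 1.6250 s
reaction-phase robot travel = 1.9500·0.1500 = 0.2925 m
robot under decel: 1.9500²/(2·1.2000) = 1.5844 m
human over T_r+T_s: 0.4000·(0.1500+1.6250) = 0.7100 m
residual clearance needed = 0.2500+0.0500+0.0300 = 0.3300 m
S_min ≈ 0.2925+1.5844+0.7100+0.3300  ⇒  S_min = 4667/1600 m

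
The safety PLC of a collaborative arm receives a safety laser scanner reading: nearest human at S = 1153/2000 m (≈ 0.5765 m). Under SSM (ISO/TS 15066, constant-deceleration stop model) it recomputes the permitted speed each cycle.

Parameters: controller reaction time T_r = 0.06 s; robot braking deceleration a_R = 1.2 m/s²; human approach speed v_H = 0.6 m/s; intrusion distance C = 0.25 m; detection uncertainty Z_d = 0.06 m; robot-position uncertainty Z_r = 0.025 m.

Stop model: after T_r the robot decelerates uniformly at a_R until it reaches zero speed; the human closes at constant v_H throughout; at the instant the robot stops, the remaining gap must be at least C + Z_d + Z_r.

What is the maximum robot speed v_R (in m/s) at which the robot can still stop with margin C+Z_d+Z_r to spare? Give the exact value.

v_R_max = 3/10 m/s = 0.3000 m/s

collect terms ⇒ (5/12)·v_R² + (14/25)·v_R + (-411/2000) = 0
  disc = (14/25)² − 4·(5/12)·(-411/2000) = 6561/10000 ; √disc = 81/100
  v_R = (−(14/25) + 81/100) / (2·(5/12)) = 3/10 m/s
check:
braking lasts T_s = (3/10)/(6/5) = 0.2500 s
robot covers v_R·T_r = 0.3000·0.0600 = 0.0180 m before braking
robot under decel: 0.3000²/(2·1.2000) = 0.0375 m
human closes 0.6000·0.3100 = 0.1860 m
margins: 0.2500+0.0600+0.0250 = 0.3350 m
sum ≈ 0.0180+0.0375+0.1860+0.3350 ≈ 0.5765 m = S ✓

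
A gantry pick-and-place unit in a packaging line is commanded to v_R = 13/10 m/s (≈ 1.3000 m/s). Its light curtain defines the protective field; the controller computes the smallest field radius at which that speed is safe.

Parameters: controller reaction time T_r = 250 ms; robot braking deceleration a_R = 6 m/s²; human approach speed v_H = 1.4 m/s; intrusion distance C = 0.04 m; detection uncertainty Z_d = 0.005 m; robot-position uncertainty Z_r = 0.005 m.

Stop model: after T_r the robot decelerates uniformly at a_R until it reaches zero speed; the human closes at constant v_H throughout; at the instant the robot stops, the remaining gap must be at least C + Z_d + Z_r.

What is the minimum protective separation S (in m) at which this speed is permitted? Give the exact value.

T_s = v_R/a_R = (13/10)/6 = 0.2167 s
robot covers v_R·T_r = 1.3000·0.2500 = 0.3250 m before braking
robot under decel: 1.3000²/(2·6.0000) = 0.1408 m
person approaches 1.4000·(0.2500+0.2167) = 0.6533 m
residual clearance needed = 0.0400+0.0050+0.0050 = 0.0500 m
S_min ≈ 0.3250+0.1408+0.6533+0.0500  ⇒  S_min = 1403/1200 m

S_min = 1403/1200 m = 1.1692 m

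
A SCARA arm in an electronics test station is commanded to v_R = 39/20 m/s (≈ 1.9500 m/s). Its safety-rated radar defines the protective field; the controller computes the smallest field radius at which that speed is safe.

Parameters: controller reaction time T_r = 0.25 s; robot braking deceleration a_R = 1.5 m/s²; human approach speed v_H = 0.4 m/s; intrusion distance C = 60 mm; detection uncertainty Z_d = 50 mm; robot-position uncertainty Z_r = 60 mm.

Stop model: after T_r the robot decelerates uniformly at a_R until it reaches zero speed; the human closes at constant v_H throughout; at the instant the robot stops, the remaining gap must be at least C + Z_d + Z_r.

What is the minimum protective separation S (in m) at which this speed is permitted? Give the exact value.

T_s = v_R/a_R = (39/20)/(3/2) = 1.3000 s
reaction-phase robot travel = 1.9500·0.2500 = 0.4875 m
braking distance = 1.9500²/(2·1.5000) = 1.2675 m
person approaches 0.4000·(0.2500+1.3000) = 0.6200 m
margins: 0.0600+0.0500+0.0600 = 0.1700 m
S_min ≈ 0.4875+1.2675+0.6200+0.1700  ⇒  S_min = 509/200 m

S_min = 509/200 m = 2.5450 m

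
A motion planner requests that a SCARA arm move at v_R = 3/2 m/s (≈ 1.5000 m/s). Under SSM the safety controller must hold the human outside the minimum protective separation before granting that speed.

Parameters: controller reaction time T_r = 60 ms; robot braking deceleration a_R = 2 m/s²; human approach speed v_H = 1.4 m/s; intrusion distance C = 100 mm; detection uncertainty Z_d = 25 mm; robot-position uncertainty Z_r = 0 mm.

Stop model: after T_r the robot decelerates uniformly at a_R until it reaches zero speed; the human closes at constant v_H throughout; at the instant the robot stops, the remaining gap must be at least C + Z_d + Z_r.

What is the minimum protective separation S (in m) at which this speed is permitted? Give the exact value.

S_min = 3823/2000 m = 1.9115 m

T_s = v_R/a_R = (3/2)/2 = 0.7500 s
reaction-phase robot travel = 1.5000·0.0600 = 0.0900 m
robot under decel: 1.5000²/(2·2.0000) = 0.5625 m
human closes 1.4000·0.8100 = 1.1340 m
C+Z_d+Z_r = 0.1000+0.0250+0.0000 = 0.1250 m
S_min ≈ 0.0900+0.5625+1.1340+0.1250  ⇒  S_min = 3823/2000 m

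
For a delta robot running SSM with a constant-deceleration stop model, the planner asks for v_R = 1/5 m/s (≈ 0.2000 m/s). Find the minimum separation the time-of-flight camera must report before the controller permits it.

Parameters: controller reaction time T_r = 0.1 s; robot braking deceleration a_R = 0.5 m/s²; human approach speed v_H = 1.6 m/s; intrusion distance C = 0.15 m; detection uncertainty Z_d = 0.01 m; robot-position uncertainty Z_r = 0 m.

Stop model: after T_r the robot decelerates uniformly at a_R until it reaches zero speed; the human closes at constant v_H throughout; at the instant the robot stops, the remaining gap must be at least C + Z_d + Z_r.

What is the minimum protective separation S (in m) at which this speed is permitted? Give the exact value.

S_min = 51/50 m = 1.0200 m

stop time T_s = (1/5)/(1/2) = 0.4000 s
reaction-phase robot travel = 0.2000·0.1000 = 0.0200 m
robot covers 0.2000·0.4000 − ½·0.5000·0.4000² = 0.0400 m while stopping
human over T_r+T_s: 1.6000·(0.1000+0.4000) = 0.8000 m
C+Z_d+Z_r = 0.1500+0.0100+0.0000 = 0.1600 m
S_min ≈ 0.0200+0.0400+0.8000+0.1600  ⇒  S_min = 51/50 m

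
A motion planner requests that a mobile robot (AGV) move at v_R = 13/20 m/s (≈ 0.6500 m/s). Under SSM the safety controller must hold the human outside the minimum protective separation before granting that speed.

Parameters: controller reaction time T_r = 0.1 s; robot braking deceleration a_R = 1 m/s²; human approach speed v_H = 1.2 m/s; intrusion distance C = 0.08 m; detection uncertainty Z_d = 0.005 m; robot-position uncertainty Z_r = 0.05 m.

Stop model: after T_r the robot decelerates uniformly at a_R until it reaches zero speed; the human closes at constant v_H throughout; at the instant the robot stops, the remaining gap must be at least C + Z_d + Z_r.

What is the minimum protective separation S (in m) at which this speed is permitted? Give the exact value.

S_min = 1049/800 m = 1.3113 m

T_s = v_R/a_R = (13/20)/1 = 0.6500 s
robot covers v_R·T_r = 0.6500·0.1000 = 0.0650 m before braking
robot under decel: 0.6500²/(2·1.0000) = 0.2112 m
person approaches 1.2000·(0.1000+0.6500) = 0.9000 m
margins: 0.0800+0.0050+0.0500 = 0.1350 m
S_min ≈ 0.0650+0.2112+0.9000+0.1350  ⇒  S_min = 1049/800 m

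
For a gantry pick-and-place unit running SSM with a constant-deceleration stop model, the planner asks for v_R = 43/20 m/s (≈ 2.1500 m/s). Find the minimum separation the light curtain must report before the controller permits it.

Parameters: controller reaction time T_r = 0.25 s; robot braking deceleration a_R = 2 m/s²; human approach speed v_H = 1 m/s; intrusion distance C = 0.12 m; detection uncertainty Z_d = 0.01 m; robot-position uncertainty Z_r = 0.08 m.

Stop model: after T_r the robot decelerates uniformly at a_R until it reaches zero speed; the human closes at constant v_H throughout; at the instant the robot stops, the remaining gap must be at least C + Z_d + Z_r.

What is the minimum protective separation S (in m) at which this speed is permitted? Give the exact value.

T_s = v_R/a_R = (43/20)/2 = 1.0750 s
robot covers v_R·T_r = 2.1500·0.2500 = 0.5375 m before braking
braking distance = 2.1500²/(2·2.0000) = 1.1556 m
person approaches 1.0000·(0.2500+1.0750) = 1.3250 m
margins: 0.1200+0.0100+0.0800 = 0.2100 m
S_min ≈ 0.5375+1.1556+1.3250+0.2100  ⇒  S_min = 1033/320 m

S_min = 1033/320 m = 3.2281 m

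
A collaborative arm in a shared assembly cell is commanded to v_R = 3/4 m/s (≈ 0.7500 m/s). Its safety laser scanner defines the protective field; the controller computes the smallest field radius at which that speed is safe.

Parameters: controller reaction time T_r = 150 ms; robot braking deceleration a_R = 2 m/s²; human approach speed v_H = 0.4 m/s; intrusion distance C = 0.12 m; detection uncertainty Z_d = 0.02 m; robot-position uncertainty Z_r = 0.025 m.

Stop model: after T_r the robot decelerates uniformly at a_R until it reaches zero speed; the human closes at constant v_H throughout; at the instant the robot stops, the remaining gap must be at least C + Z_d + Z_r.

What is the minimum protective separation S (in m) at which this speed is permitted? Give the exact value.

stop time T_s = (3/4)/2 = 0.3750 s
robot covers v_R·T_r = 0.7500·0.1500 = 0.1125 m before braking
braking distance = 0.7500²/(2·2.0000) = 0.1406 m
person approaches 0.4000·(0.1500+0.3750) = 0.2100 m
C+Z_d+Z_r = 0.1200+0.0200+0.0250 = 0.1650 m
S_min ≈ 0.1125+0.1406+0.2100+0.1650  ⇒  S_min = 201/320 m

S_min = 201/320 m = 0.6281 m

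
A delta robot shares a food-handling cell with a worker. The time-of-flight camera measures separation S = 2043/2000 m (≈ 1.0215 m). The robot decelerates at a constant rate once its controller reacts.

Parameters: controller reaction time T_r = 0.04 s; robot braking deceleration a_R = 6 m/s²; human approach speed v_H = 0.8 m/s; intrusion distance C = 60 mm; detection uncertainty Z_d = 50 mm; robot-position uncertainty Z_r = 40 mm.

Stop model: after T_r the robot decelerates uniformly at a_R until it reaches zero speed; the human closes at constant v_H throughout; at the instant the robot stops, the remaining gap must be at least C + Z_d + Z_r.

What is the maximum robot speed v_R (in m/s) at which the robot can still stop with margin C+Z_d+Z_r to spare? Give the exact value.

quadratic (1/12)·v² + (13/75)·v + (-1679/2000) = 0
  disc = (13/75)² − 4·(1/12)·(-1679/2000) = 27889/90000 ; √disc = 167/300
  v_R = (−(13/75) + 167/300) / (2·(1/12)) = 23/10 m/s
check:
stop time T_s = (23/10)/6 = 0.3833 s
robot in T_r: 2.3000·0.0400 = 0.0920 m
robot covers 2.3000·0.3833 − ½·6.0000·0.3833² = 0.4408 m while stopping
person approaches 0.8000·(0.0400+0.3833) = 0.3387 m
C+Z_d+Z_r = 0.0600+0.0500+0.0400 = 0.1500 m
sum ≈ 0.0920+0.4408+0.3387+0.1500 ≈ 1.0215 m = S ✓

v_R_max = 23/10 m/s = 2.3000 m/s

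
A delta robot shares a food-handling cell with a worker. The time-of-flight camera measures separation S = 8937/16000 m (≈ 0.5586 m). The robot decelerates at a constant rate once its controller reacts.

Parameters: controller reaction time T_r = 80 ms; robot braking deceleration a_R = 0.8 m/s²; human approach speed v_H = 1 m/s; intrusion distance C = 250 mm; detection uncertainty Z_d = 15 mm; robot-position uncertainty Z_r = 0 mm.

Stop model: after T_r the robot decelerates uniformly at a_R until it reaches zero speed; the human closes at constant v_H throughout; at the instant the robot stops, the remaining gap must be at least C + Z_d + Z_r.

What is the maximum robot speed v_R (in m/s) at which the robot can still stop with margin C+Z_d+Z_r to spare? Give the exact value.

at the boundary: (5/8)·v² + (133/100)·v + (-3417/16000) = 0
  disc = (133/100)² − 4·(5/8)·(-3417/16000) = 368449/160000 ; √disc = 607/400
  v_R = (−(133/100) + 607/400) / (2·(5/8)) = 3/20 m/s
check:
T_s = v_R/a_R = (3/20)/(4/5) = 0.1875 s
reaction-phase robot travel = 0.1500·0.0800 = 0.0120 m
robot covers 0.1500·0.1875 − ½·0.8000·0.1875² = 0.0141 m while stopping
human closes 1.0000·0.2675 = 0.2675 m
margins: 0.2500+0.0150+0.0000 = 0.2650 m
sum ≈ 0.0120+0.0141+0.2675+0.2650 ≈ 0.5586 m = S ✓

v_R_max = 3/20 m/s = 0.1500 m/s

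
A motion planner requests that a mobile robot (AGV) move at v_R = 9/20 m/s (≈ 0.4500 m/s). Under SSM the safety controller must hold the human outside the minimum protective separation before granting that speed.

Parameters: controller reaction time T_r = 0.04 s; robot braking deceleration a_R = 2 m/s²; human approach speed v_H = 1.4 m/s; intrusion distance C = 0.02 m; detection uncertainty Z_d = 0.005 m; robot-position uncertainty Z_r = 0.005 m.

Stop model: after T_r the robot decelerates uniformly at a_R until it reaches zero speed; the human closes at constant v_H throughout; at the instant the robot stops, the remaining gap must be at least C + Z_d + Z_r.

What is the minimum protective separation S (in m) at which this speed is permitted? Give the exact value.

S_min = 3757/8000 m = 0.4696 m

braking lasts T_s = (9/20)/2 = 0.2250 s
robot in T_r: 0.4500·0.0400 = 0.0180 m
braking distance = 0.4500²/(2·2.0000) = 0.0506 m
human closes 1.4000·0.2650 = 0.3710 m
margins: 0.0200+0.0050+0.0050 = 0.0300 m
S_min ≈ 0.0180+0.0506+0.3710+0.0300  ⇒  S_min = 3757/8000 m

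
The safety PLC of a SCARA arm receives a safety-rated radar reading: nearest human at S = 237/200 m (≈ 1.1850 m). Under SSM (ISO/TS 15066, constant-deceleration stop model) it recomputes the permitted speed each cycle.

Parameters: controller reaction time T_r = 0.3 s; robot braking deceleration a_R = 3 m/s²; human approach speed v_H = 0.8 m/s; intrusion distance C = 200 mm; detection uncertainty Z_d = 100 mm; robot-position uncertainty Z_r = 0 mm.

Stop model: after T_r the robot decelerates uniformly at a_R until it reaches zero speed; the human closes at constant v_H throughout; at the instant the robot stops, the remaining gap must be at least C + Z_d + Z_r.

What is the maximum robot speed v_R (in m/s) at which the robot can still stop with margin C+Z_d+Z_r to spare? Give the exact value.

v_R_max = 9/10 m/s = 0.9000 m/s

quadratic (1/6)·v² + (17/30)·v + (-129/200) = 0
  disc = (17/30)² − 4·(1/6)·(-129/200) = 169/225 ; √disc = 13/15
  v_R = (−(17/30) + 13/15) / (2·(1/6)) = 9/10 m/s
check:
braking lasts T_s = (9/10)/3 = 0.3000 s
reaction-phase robot travel = 0.9000·0.3000 = 0.2700 m
robot covers 0.9000·0.3000 − ½·3.0000·0.3000² = 0.1350 m while stopping
person approaches 0.8000·(0.3000+0.3000) = 0.4800 m
margins: 0.2000+0.1000+0.0000 = 0.3000 m
sum ≈ 0.2700+0.1350+0.4800+0.3000 ≈ 1.1850 m = S ✓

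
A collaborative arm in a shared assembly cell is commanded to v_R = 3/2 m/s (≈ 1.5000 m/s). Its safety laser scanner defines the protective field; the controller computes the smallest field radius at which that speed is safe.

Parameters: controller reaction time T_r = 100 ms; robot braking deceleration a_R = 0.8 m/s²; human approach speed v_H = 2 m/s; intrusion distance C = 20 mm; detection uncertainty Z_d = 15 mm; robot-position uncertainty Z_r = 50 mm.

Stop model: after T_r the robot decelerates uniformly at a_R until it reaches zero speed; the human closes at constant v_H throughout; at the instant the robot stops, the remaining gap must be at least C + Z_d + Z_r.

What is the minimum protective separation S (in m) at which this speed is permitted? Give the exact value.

braking lasts T_s = (3/2)/(4/5) = 1.8750 s
robot in T_r: 1.5000·0.1000 = 0.1500 m
braking distance = 1.5000²/(2·0.8000) = 1.4062 m
person approaches 2.0000·(0.1000+1.8750) = 3.9500 m
residual clearance needed = 0.0200+0.0150+0.0500 = 0.0850 m
S_min ≈ 0.1500+1.4062+3.9500+0.0850  ⇒  S_min = 4473/800 m

S_min = 4473/800 m = 5.5912 m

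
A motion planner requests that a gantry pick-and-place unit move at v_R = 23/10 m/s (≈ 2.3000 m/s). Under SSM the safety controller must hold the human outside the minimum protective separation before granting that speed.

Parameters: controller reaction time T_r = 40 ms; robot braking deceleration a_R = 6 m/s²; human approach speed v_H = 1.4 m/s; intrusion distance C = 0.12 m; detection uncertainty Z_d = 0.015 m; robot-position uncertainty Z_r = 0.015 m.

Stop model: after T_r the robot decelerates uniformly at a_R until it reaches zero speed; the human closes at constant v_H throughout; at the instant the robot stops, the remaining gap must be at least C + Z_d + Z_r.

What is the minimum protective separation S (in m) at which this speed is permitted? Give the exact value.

T_s = v_R/a_R = (23/10)/6 = 0.3833 s
robot covers v_R·T_r = 2.3000·0.0400 = 0.0920 m before braking
robot under decel: 2.3000²/(2·6.0000) = 0.4408 m
person approaches 1.4000·(0.0400+0.3833) = 0.5927 m
margins: 0.1200+0.0150+0.0150 = 0.1500 m
S_min ≈ 0.0920+0.4408+0.5927+0.1500  ⇒  S_min = 2551/2000 m

S_min = 2551/2000 m = 1.2755 m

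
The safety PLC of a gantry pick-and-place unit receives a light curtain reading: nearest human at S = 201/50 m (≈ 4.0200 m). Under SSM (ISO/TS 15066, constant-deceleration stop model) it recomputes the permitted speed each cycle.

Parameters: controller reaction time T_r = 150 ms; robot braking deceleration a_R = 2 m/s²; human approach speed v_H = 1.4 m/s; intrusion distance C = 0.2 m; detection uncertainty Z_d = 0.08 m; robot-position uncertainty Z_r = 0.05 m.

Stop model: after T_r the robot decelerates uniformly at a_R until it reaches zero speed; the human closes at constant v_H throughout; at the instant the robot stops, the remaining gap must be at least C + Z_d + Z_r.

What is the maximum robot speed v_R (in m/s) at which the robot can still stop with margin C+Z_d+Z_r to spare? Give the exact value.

v_R_max = 12/5 m/s = 2.4000 m/s

at the boundary: (1/4)·v² + (17/20)·v + (-87/25) = 0
  disc = (17/20)² − 4·(1/4)·(-87/25) = 1681/400 ; √disc = 41/20
  v_R = (−(17/20) + 41/20) / (2·(1/4)) = 12/5 m/s
check:
T_s = v_R/a_R = (12/5)/2 = 1.2000 s
robot in T_r: 2.4000·0.1500 = 0.3600 m
robot covers 2.4000·1.2000 − ½·2.0000·1.2000² = 1.4400 m while stopping
human closes 1.4000·1.3500 = 1.8900 m
residual clearance needed = 0.2000+0.0800+0.0500 = 0.3300 m
sum ≈ 0.3600+1.4400+1.8900+0.3300 ≈ 4.0200 m = S ✓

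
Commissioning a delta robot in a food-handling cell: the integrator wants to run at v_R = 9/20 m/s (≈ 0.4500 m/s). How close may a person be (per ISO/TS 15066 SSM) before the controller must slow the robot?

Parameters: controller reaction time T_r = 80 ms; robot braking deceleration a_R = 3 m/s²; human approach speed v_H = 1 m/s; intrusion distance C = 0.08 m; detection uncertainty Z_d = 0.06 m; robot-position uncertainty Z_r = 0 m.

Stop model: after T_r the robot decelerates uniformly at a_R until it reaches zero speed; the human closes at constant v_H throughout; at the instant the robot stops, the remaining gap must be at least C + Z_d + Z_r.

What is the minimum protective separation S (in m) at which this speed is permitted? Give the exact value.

S_min = 1759/4000 m = 0.4397 m

braking lasts T_s = (9/20)/3 = 0.1500 s
robot covers v_R·T_r = 0.4500·0.0800 = 0.0360 m before braking
braking distance = 0.4500²/(2·3.0000) = 0.0338 m
human over T_r+T_s: 1.0000·(0.0800+0.1500) = 0.2300 m
margins: 0.0800+0.0600+0.0000 = 0.1400 m
S_min ≈ 0.0360+0.0338+0.2300+0.1400  ⇒  S_min = 1759/4000 m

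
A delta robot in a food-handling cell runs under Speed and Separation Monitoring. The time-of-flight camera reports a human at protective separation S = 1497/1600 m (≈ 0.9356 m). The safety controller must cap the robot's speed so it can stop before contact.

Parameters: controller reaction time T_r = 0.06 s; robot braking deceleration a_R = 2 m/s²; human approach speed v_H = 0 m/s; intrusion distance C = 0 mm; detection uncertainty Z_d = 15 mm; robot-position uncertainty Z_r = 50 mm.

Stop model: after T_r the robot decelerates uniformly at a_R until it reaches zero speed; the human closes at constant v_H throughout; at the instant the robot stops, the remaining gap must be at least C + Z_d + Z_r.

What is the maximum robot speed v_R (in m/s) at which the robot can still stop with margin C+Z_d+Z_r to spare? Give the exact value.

at the boundary: (1/4)·v² + (3/50)·v + (-1393/1600) = 0
  disc = (3/50)² − 4·(1/4)·(-1393/1600) = 34969/40000 ; √disc = 187/200
  v_R = (−(3/50) + 187/200) / (2·(1/4)) = 7/4 m/s
check:
braking lasts T_s = (7/4)/2 = 0.8750 s
reaction-phase robot travel = 1.7500·0.0600 = 0.1050 m
robot under decel: 1.7500²/(2·2.0000) = 0.7656 m
human over T_r+T_s: 0.0000·(0.0600+0.8750) = 0.0000 m
residual clearance needed = 0.0000+0.0150+0.0500 = 0.0650 m
sum ≈ 0.1050+0.7656+0.0000+0.0650 ≈ 0.9356 m = S ✓

v_R_max = 7/4 m/s = 1.7500 m/s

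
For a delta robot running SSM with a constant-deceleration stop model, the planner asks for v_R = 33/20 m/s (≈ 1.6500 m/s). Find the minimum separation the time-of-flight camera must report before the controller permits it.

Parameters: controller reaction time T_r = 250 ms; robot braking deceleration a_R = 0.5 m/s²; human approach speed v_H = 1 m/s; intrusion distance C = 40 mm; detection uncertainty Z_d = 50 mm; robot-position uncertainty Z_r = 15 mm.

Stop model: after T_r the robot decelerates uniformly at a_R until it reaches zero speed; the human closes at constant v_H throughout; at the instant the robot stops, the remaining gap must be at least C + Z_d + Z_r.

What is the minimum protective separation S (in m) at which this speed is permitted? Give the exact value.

T_s = v_R/a_R = (33/20)/(1/2) = 3.3000 s
robot in T_r: 1.6500·0.2500 = 0.4125 m
robot under decel: 1.6500²/(2·0.5000) = 2.7225 m
person approaches 1.0000·(0.2500+3.3000) = 3.5500 m
C+Z_d+Z_r = 0.0400+0.0500+0.0150 = 0.1050 m
S_min ≈ 0.4125+2.7225+3.5500+0.1050  ⇒  S_min = 679/100 m

S_min = 679/100 m = 6.7900 m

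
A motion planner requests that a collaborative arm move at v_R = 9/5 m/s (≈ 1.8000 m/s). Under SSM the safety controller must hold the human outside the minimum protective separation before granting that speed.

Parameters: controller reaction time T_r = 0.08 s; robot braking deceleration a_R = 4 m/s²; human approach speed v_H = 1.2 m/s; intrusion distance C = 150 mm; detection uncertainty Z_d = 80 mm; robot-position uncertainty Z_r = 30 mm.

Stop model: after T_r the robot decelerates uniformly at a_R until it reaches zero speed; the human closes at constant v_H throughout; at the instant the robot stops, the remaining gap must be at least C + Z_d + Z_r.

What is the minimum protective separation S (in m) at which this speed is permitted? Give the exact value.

S_min = 289/200 m = 1.4450 m

T_s = v_R/a_R = (9/5)/4 = 0.4500 s
robot covers v_R·T_r = 1.8000·0.0800 = 0.1440 m before braking
robot under decel: 1.8000²/(2·4.0000) = 0.4050 m
human closes 1.2000·0.5300 = 0.6360 m
residual clearance needed = 0.1500+0.0800+0.0300 = 0.2600 m
S_min ≈ 0.1440+0.4050+0.6360+0.2600  ⇒  S_min = 289/200 m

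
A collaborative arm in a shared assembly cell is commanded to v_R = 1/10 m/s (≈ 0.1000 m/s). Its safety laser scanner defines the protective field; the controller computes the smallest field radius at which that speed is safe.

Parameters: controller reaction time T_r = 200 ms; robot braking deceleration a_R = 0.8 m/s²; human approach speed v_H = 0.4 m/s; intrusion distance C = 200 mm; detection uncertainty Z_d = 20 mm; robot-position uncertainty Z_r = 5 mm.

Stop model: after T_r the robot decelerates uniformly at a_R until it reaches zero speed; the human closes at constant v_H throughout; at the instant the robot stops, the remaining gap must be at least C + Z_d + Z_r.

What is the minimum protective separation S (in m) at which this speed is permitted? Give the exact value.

S_min = 61/160 m = 0.3812 m

T_s = v_R/a_R = (1/10)/(4/5) = 0.1250 s
reaction-phase robot travel = 0.1000·0.2000 = 0.0200 m
robot under decel: 0.1000²/(2·0.8000) = 0.0063 m
human over T_r+T_s: 0.4000·(0.2000+0.1250) = 0.1300 m
margins: 0.2000+0.0200+0.0050 = 0.2250 m
S_min ≈ 0.0200+0.0063+0.1300+0.2250  ⇒  S_min = 61/160 m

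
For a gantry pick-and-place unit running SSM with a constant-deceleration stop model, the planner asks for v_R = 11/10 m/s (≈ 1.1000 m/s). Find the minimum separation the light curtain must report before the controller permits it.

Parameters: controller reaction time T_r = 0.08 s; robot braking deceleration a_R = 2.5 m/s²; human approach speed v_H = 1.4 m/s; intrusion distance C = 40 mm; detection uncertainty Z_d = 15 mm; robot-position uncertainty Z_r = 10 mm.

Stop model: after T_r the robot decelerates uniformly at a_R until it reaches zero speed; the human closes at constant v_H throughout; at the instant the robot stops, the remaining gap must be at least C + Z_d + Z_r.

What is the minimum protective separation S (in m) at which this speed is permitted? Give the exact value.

S_min = 1123/1000 m = 1.1230 m

T_s = v_R/a_R = (11/10)/(5/2) = 0.4400 s
robot in T_r: 1.1000·0.0800 = 0.0880 m
robot covers 1.1000·0.4400 − ½·2.5000·0.4400² = 0.2420 m while stopping
person approaches 1.4000·(0.0800+0.4400) = 0.7280 m
C+Z_d+Z_r = 0.0400+0.0150+0.0100 = 0.0650 m
S_min ≈ 0.0880+0.2420+0.7280+0.0650  ⇒  S_min = 1123/1000 m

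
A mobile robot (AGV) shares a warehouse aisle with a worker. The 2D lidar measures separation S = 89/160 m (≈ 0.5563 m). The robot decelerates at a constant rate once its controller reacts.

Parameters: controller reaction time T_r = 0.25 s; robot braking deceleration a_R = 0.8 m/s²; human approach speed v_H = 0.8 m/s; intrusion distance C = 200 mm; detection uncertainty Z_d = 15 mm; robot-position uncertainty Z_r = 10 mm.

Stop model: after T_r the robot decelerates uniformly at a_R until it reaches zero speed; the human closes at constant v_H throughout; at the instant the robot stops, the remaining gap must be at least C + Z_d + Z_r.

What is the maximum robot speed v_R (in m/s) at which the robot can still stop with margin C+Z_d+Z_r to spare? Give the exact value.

v_R_max = 1/10 m/s = 0.1000 m/s

quadratic (5/8)·v² + (5/4)·v + (-21/160) = 0
  disc = (5/4)² − 4·(5/8)·(-21/160) = 121/64 ; √disc = 11/8
  v_R = (−(5/4) + 11/8) / (2·(5/8)) = 1/10 m/s
check:
stop time T_s = (1/10)/(4/5) = 0.1250 s
robot covers v_R·T_r = 0.1000·0.2500 = 0.0250 m before braking
braking distance = 0.1000²/(2·0.8000) = 0.0063 m
human closes 0.8000·0.3750 = 0.3000 m
margins: 0.2000+0.0150+0.0100 = 0.2250 m
sum ≈ 0.0250+0.0063+0.3000+0.2250 ≈ 0.5563 m = S ✓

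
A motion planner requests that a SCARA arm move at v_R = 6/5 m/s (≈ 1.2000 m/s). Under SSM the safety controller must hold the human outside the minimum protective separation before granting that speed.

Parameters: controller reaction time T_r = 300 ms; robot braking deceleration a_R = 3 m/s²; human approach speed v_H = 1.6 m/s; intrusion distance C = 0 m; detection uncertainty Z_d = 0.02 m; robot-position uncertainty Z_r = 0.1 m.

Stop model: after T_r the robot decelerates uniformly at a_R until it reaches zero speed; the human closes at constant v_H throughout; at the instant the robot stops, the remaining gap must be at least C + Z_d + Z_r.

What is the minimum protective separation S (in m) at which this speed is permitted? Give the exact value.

braking lasts T_s = (6/5)/3 = 0.4000 s
robot in T_r: 1.2000·0.3000 = 0.3600 m
robot under decel: 1.2000²/(2·3.0000) = 0.2400 m
human closes 1.6000·0.7000 = 1.1200 m
margins: 0.0000+0.0200+0.1000 = 0.1200 m
S_min ≈ 0.3600+0.2400+1.1200+0.1200  ⇒  S_min = 46/25 m

S_min = 46/25 m = 1.8400 m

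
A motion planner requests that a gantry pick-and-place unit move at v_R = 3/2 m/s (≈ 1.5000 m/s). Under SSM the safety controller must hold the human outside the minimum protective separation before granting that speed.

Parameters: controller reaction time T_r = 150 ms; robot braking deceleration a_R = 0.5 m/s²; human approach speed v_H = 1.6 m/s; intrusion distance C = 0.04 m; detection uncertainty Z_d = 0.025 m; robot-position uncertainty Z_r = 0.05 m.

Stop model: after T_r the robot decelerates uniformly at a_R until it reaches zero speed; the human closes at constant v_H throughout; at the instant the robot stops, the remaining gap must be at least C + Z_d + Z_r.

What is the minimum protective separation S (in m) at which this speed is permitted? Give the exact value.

S_min = 763/100 m = 7.6300 m

stop time T_s = (3/2)/(1/2) = 3.0000 s
robot in T_r: 1.5000·0.1500 = 0.2250 m
braking distance = 1.5000²/(2·0.5000) = 2.2500 m
human over T_r+T_s: 1.6000·(0.1500+3.0000) = 5.0400 m
residual clearance needed = 0.0400+0.0250+0.0500 = 0.1150 m
S_min ≈ 0.2250+2.2500+5.0400+0.1150  ⇒  S_min = 763/100 m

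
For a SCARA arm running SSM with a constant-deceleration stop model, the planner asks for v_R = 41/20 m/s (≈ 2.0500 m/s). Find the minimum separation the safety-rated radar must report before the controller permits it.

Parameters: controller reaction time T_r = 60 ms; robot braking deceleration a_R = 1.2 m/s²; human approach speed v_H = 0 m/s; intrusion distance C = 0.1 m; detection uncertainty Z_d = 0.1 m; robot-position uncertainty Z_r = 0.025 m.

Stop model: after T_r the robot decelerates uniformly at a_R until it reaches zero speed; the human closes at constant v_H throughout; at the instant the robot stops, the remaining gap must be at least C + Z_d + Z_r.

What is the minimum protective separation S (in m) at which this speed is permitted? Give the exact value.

T_s = v_R/a_R = (41/20)/(6/5) = 1.7083 s
robot in T_r: 2.0500·0.0600 = 0.1230 m
robot covers 2.0500·1.7083 − ½·1.2000·1.7083² = 1.7510 m while stopping
human over T_r+T_s: 0.0000·(0.0600+1.7083) = 0.0000 m
C+Z_d+Z_r = 0.1000+0.1000+0.0250 = 0.2250 m
S_min ≈ 0.1230+1.7510+0.0000+0.2250  ⇒  S_min = 50377/24000 m

S_min = 50377/24000 m = 2.0990 m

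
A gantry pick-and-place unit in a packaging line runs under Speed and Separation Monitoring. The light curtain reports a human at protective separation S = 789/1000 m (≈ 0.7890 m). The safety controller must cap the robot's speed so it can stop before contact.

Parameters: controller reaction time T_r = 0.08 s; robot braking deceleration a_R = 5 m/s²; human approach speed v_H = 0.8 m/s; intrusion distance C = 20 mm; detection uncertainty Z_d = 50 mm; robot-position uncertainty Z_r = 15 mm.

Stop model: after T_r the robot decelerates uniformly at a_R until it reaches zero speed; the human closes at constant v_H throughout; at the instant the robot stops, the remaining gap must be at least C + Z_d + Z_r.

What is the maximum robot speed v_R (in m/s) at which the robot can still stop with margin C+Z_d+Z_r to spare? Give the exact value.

collect terms ⇒ (1/10)·v_R² + (6/25)·v_R + (-16/25) = 0
  disc = (6/25)² − 4·(1/10)·(-16/25) = 196/625 ; √disc = 14/25
  v_R = (−(6/25) + 14/25) / (2·(1/10)) = 8/5 m/s
check:
T_s = v_R/a_R = (8/5)/5 = 0.3200 s
reaction-phase robot travel = 1.6000·0.0800 = 0.1280 m
braking distance = 1.6000²/(2·5.0000) = 0.2560 m
person approaches 0.8000·(0.0800+0.3200) = 0.3200 m
C+Z_d+Z_r = 0.0200+0.0500+0.0150 = 0.0850 m
sum ≈ 0.1280+0.2560+0.3200+0.0850 ≈ 0.7890 m = S ✓

v_R_max = 8/5 m/s = 1.6000 m/s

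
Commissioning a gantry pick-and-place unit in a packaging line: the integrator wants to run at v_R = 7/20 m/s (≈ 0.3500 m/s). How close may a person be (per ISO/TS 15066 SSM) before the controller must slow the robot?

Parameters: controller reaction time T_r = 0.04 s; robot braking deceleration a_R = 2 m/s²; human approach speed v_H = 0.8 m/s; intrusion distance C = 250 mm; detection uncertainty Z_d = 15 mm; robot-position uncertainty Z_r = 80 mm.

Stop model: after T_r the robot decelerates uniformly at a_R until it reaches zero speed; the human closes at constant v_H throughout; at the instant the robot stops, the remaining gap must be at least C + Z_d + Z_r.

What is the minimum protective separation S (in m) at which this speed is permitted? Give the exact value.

S_min = 4493/8000 m = 0.5616 m

T_s = v_R/a_R = (7/20)/2 = 0.1750 s
reaction-phase robot travel = 0.3500·0.0400 = 0.0140 m
robot covers 0.3500·0.1750 − ½·2.0000·0.1750² = 0.0306 m while stopping
person approaches 0.8000·(0.0400+0.1750) = 0.1720 m
residual clearance needed = 0.2500+0.0150+0.0800 = 0.3450 m
S_min ≈ 0.0140+0.0306+0.1720+0.3450  ⇒  S_min = 4493/8000 m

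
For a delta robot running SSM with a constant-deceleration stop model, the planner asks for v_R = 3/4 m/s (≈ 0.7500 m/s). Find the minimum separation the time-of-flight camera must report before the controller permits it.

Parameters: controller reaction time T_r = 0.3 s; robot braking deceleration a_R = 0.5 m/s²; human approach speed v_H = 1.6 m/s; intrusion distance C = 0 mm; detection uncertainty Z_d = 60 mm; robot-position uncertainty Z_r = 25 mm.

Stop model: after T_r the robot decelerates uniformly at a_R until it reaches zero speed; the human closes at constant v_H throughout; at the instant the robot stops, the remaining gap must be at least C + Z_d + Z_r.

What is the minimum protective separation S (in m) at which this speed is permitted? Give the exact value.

S_min = 1501/400 m = 3.7525 m

stop time T_s = (3/4)/(1/2) = 1.5000 s
reaction-phase robot travel = 0.7500·0.3000 = 0.2250 m
braking distance = 0.7500²/(2·0.5000) = 0.5625 m
human over T_r+T_s: 1.6000·(0.3000+1.5000) = 2.8800 m
residual clearance needed = 0.0000+0.0600+0.0250 = 0.0850 m
S_min ≈ 0.2250+0.5625+2.8800+0.0850  ⇒  S_min = 1501/400 m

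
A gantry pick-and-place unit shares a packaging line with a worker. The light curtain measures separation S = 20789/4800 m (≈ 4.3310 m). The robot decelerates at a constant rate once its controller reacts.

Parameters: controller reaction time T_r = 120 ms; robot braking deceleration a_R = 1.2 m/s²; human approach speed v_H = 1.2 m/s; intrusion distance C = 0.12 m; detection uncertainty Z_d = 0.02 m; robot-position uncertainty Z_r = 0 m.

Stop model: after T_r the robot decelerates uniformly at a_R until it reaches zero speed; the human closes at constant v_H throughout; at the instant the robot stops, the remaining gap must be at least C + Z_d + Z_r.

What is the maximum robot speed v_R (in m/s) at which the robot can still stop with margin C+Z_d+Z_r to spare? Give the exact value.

v_R_max = 41/20 m/s = 2.0500 m/s

at the boundary: (5/12)·v² + (28/25)·v + (-97129/24000) = 0
  disc = (28/25)² − 4·(5/12)·(-97129/24000) = 2879809/360000 ; √disc = 1697/600
  v_R = (−(28/25) + 1697/600) / (2·(5/12)) = 41/20 m/s
check:
stop time T_s = (41/20)/(6/5) = 1.7083 s
robot in T_r: 2.0500·0.1200 = 0.2460 m
robot under decel: 2.0500²/(2·1.2000) = 1.7510 m
human over T_r+T_s: 1.2000·(0.1200+1.7083) = 2.1940 m
C+Z_d+Z_r = 0.1200+0.0200+0.0000 = 0.1400 m
sum ≈ 0.2460+1.7510+2.1940+0.1400 ≈ 4.3310 m = S ✓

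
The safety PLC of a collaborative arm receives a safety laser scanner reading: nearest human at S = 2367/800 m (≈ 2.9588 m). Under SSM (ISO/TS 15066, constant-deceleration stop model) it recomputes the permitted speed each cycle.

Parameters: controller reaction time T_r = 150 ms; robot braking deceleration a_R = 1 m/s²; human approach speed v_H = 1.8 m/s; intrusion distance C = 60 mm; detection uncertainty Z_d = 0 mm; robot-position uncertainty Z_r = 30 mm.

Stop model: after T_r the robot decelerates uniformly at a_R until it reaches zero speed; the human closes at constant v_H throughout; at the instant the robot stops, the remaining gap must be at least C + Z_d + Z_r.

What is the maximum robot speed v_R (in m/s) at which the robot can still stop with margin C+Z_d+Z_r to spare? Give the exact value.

v_R_max = 21/20 m/s = 1.0500 m/s

at the boundary: (1/2)·v² + (39/20)·v + (-2079/800) = 0
  disc = (39/20)² − 4·(1/2)·(-2079/800) = 9 ; √disc = 3
  v_R = (−(39/20) + 3) / (2·(1/2)) = 21/20 m/s
check:
braking lasts T_s = (21/20)/1 = 1.0500 s
robot in T_r: 1.0500·0.1500 = 0.1575 m
braking distance = 1.0500²/(2·1.0000) = 0.5513 m
person approaches 1.8000·(0.1500+1.0500) = 2.1600 m
margins: 0.0600+0.0000+0.0300 = 0.0900 m
sum ≈ 0.1575+0.5513+2.1600+0.0900 ≈ 2.9588 m = S ✓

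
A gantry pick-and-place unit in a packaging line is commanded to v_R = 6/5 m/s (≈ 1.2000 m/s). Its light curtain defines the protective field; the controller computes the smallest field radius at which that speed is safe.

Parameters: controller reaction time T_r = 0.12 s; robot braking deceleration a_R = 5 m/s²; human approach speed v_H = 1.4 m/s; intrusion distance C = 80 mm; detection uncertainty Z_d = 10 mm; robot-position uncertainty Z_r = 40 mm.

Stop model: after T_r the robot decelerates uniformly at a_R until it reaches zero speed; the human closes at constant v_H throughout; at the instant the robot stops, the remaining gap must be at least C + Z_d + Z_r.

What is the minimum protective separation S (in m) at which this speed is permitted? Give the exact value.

S_min = 461/500 m = 0.9220 m

T_s = v_R/a_R = (6/5)/5 = 0.2400 s
reaction-phase robot travel = 1.2000·0.1200 = 0.1440 m
robot covers 1.2000·0.2400 − ½·5.0000·0.2400² = 0.1440 m while stopping
human closes 1.4000·0.3600 = 0.5040 m
C+Z_d+Z_r = 0.0800+0.0100+0.0400 = 0.1300 m
S_min ≈ 0.1440+0.1440+0.5040+0.1300  ⇒  S_min = 461/500 m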